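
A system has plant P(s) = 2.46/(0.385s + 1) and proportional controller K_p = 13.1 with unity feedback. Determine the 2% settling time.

T_s ≈ 0.0463 s

Closed loop: T(s) = K_p·P/(1+K_p·P) = 32.23/(0.385s + 1 + 32.23), with pole at s = −(1 + 32.23)/0.385 = −86.3.
τ = 1/86.3 = 0.01159 s, so 2% settling time ≈ 4τ = 0.0463 s.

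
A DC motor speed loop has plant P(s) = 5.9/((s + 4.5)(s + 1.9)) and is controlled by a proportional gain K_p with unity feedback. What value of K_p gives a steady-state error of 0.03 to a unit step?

The loop is type 0, so e_ss(step) = 1/(1 + K_pos) with K_pos = K_p·P(0).
P(0) = 0.6901. Require 1/(1 + K_p·0.6901) = 0.03, so 1 + 0.6901·K_p = 33.33.
K_p = (33.33 − 1)/0.6901 = 46.9.

K_p = 46.9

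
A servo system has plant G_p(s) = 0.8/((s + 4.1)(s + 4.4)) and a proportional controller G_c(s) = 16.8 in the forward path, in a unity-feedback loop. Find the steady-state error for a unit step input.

The loop is type 0. Static position error constant K_pos = G_c(0)·G_p(0) = 16.8·0.04435 = 0.745.
Steady-state error to a unit step: e_ss = 1/(1+K_pos) = 1/1.745 = 0.573.

0.573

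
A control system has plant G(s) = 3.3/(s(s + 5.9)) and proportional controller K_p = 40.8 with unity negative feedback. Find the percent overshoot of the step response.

43.8%

Closed-loop characteristic equation: s² + 5.9s + 134.6 = 0, so ω_n = 11.6 rad/s and ζ = 5.9/(2·11.6) = 0.2542.
%OS = 100·exp(−πζ/√(1−ζ²)) = 100·exp(−π·0.2542/√0.9354) = 43.8%.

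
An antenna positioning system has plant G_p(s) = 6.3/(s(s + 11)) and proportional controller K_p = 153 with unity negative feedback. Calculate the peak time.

T_p = 0.103 s

From 1 + K_pG_p(s) = 0: s² + 11s + 963.9 = 0 ⇒ ω_n = 31.05, ζ = 0.1772.
Damped frequency ω_d = ω_n√(1−ζ²) = 30.56 rad/s, so peak time T_p = π/ω_d = 0.103 s.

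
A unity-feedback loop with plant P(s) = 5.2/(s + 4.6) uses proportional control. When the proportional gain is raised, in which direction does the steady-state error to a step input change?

decrease

The position error constant K_pos = K_p·P(0) grows with K_p, and e_ss = 1/(1+K_pos) falls.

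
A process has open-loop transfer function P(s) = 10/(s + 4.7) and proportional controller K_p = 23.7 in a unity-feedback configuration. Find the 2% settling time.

T_s ≈ 0.0165 s

Closed-loop transfer function: T(s) = K_p·P(s)/(1 + K_p·P(s)) = 237/(s + 4.7 + 237) = 237/(s + 241.7).
Time constant τ = 1/241.7 = 0.004137 s, so the 2% settling time is about 4τ = 0.0165 s.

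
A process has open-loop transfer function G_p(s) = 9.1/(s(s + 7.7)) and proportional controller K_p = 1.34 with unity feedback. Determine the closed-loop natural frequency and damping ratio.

1 + K_p·G_p(s) = 0 gives s² + 7.7s + 12.19 = 0.
Matching s² + 2ζω_n s + ω_n²: ω_n = √12.19 = 3.492 rad/s and 2ζω_n = 7.7, so ζ = 7.7/(2·3.492) = 1.1.

ω_n = 3.49 rad/s, ζ = 1.1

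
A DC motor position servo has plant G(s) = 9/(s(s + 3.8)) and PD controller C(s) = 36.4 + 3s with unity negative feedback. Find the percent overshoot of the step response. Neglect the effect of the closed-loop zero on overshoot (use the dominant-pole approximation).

Forward path: (36.4 + 3s)·9/(s(s+3.8)). The closed-loop characteristic equation is s² + (3.8 + 9·3)s + 9·36.4 = 0.
That is s² + 30.8s + 327.6 = 0, so ω_n = 18.1 rad/s and ζ = 30.8/(2·18.1) = 0.8508.
%OS = 100·exp(−πζ/√(1−ζ²)) = 0.617%.

0.617%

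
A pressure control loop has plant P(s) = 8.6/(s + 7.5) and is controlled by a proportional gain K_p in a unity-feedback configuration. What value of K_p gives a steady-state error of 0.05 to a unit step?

K_p = 16.6

For a type-0 loop with proportional control, e_ss = 1/(1 + K_p·P(0)).
P(0) = 1.147. Require 1/(1 + K_p·1.147) = 0.05, so 1 + 1.147·K_p = 20.
K_p = (20 − 1)/1.147 = 16.6.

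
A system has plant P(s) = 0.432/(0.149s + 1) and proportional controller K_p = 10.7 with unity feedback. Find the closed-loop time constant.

τ = 0.0265 s

Closed loop: T(s) = K_p·P/(1+K_p·P) = 4.622/(0.149s + 1 + 4.622), with pole at s = −(1 + 4.622)/0.149 = −37.73.
Closed-loop time constant τ = 1/37.73 = 0.0265 s.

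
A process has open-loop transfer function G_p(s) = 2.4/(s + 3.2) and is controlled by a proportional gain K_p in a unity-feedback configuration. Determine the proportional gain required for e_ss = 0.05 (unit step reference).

The loop is type 0, so e_ss(step) = 1/(1 + K_pos) with K_pos = K_p·G_p(0).
G_p(0) = 0.75. Require 1/(1 + K_p·0.75) = 0.05, so 1 + 0.75·K_p = 20.
K_p = (20 − 1)/0.75 = 25.3.

K_p = 25.3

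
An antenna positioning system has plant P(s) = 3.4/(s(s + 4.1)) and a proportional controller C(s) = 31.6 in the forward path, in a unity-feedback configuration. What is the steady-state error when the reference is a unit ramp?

The loop has one pole at the origin (type 1). Velocity error constant K_v = lim_{s→0} s·C(s)P(s) = 31.6·3.4/4.1 = 26.2.
Steady-state error to a unit ramp: e_ss = 1/K_v = 0.0382.

0.0382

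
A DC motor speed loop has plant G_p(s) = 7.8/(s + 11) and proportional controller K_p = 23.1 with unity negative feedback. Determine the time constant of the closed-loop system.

τ = 0.00523 s

Closed-loop transfer function: T(s) = K_p·G_p(s)/(1 + K_p·G_p(s)) = 180.2/(s + 11 + 180.2) = 180.2/(s + 191.2).
Time constant τ = 1/191.2 = 0.00523 s.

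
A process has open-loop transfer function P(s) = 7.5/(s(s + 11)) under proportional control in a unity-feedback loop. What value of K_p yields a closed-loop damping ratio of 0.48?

Closed-loop characteristic equation: s² + 11s + K_p·7.5 = 0.
So ω_n = √(7.5K_p) and 2ζω_n = 11, giving ζ = 11/(2√(7.5K_p)).
Setting ζ = 0.48: √(7.5K_p) = 11/(2·0.48) = 11.46, so K_p = 131.3/7.5 = 17.5.

K_p = 17.5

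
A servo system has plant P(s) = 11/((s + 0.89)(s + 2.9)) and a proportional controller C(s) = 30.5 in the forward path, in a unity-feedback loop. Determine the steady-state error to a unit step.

0.00763

The loop is type 0. Static position error constant K_pos = C(0)·P(0) = 30.5·4.262 = 130.
Steady-state error to a unit step: e_ss = 1/(1+K_pos) = 1/131 = 0.00763.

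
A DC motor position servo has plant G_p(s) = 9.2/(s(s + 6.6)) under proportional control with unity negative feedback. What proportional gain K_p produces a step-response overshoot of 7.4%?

K_p = 2.91

From %OS = 100·exp(−πζ/√(1−ζ²)) = 7.4%, ζ = −ln(0.074)/√(π²+ln²(0.074)) = 0.6381.
Characteristic equation s² + 6.6s + 9.2K_p = 0 gives ζ = 6.6/(2√(9.2K_p)).
Setting ζ = 0.6381: √(9.2K_p) = 6.6/(2·0.6381) = 5.171, so K_p = 26.74/9.2 = 2.91.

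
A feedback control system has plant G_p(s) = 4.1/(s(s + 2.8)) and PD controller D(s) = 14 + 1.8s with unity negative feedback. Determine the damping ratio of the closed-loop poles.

ζ = 0.672

Forward path: (14 + 1.8s)·4.1/(s(s+2.8)). The closed-loop characteristic equation is s² + (2.8 + 4.1·1.8)s + 4.1·14 = 0.
That is s² + 10.18s + 57.4 = 0, so ω_n = 7.576 rad/s and ζ = 10.18/(2·7.576) = 0.6718.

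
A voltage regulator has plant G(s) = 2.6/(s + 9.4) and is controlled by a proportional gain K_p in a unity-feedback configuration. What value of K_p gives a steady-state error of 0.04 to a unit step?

For a type-0 loop with proportional control, e_ss = 1/(1 + K_p·G(0)).
G(0) = 0.2766. Require 1/(1 + K_p·0.2766) = 0.04, so 1 + 0.2766·K_p = 25.
K_p = (25 − 1)/0.2766 = 86.8.

K_p = 86.8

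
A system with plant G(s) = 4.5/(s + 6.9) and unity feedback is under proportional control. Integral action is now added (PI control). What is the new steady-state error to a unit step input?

0

Adding integral action puts a pole at s = 0 in the forward path, raising the system type to 1; a type-1 loop has zero steady-state error to a step.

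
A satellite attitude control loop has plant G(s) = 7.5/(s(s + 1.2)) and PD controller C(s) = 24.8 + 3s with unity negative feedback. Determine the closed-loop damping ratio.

Forward path: (24.8 + 3s)·7.5/(s(s+1.2)). The closed-loop characteristic equation is s² + (1.2 + 7.5·3)s + 7.5·24.8 = 0.
That is s² + 23.7s + 186 = 0, so ω_n = 13.64 rad/s and ζ = 23.7/(2·13.64) = 0.8689.

ζ = 0.869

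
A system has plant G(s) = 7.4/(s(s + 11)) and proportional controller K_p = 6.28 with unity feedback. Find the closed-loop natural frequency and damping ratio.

ω_n = 6.82 rad/s, ζ = 0.807

With unity feedback the closed-loop characteristic equation is s² + 11s + 6.28·7.4 = s² + 11s + 46.47 = 0.
So ω_n² = 46.47 ⇒ ω_n = 6.817 rad/s, and ζ = 11/(2ω_n) = 0.807.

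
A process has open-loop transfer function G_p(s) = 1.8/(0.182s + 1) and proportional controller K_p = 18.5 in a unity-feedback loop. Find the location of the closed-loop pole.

s = -188.5

Closed loop: T(s) = K_p·G_p/(1+K_p·G_p) = 33.3/(0.182s + 1 + 33.3), with pole at s = −(1 + 33.3)/0.182 = −188.5.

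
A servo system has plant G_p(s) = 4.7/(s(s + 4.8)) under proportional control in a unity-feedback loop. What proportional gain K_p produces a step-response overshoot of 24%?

K_p = 7.16

From %OS = 100·exp(−πζ/√(1−ζ²)) = 24%, ζ = −ln(0.24)/√(π²+ln²(0.24)) = 0.4136.
Characteristic equation s² + 4.8s + 4.7K_p = 0 gives ζ = 4.8/(2√(4.7K_p)).
Setting ζ = 0.4136: √(4.7K_p) = 4.8/(2·0.4136) = 5.803, so K_p = 33.67/4.7 = 7.16.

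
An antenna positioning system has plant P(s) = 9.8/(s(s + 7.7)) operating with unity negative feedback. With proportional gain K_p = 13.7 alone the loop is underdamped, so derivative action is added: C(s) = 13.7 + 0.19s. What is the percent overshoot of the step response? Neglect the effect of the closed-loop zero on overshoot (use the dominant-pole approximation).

Forward path: (13.7 + 0.19s)·9.8/(s(s+7.7)). The closed-loop characteristic equation is s² + (7.7 + 9.8·0.19)s + 9.8·13.7 = 0.
That is s² + 9.562s + 134.3 = 0, so ω_n = 11.59 rad/s and ζ = 9.562/(2·11.59) = 0.4126.
%OS = 100·exp(−πζ/√(1−ζ²)) = 24.1%.

24.1%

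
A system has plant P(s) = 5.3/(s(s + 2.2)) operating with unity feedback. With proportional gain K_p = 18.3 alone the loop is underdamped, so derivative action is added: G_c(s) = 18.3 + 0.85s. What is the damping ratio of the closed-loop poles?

Forward path: (18.3 + 0.85s)·5.3/(s(s+2.2)). The closed-loop characteristic equation is s² + (2.2 + 5.3·0.85)s + 5.3·18.3 = 0.
That is s² + 6.705s + 96.99 = 0, so ω_n = 9.848 rad/s and ζ = 6.705/(2·9.848) = 0.3404.

ζ = 0.34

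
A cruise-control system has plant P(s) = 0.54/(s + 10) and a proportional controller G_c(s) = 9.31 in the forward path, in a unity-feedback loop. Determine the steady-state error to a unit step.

0.665

The loop is type 0. Static position error constant K_pos = G_c(0)·P(0) = 9.31·0.054 = 0.5027.
Steady-state error to a unit step: e_ss = 1/(1+K_pos) = 1/1.503 = 0.665.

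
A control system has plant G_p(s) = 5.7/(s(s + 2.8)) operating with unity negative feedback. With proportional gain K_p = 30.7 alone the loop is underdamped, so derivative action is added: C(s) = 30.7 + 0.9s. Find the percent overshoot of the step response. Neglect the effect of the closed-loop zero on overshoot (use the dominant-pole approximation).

Forward path: (30.7 + 0.9s)·5.7/(s(s+2.8)). The closed-loop characteristic equation is s² + (2.8 + 5.7·0.9)s + 5.7·30.7 = 0.
That is s² + 7.93s + 175 = 0, so ω_n = 13.23 rad/s and ζ = 7.93/(2·13.23) = 0.2997.
%OS = 100·exp(−πζ/√(1−ζ²)) = 37.3%.

37.3%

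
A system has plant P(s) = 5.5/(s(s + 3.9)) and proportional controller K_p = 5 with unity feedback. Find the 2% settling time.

The closed-loop denominator s² + 3.9s + 27.5 gives ω_n = √27.5 = 5.244 and ζ = 3.9/(2ω_n) = 0.3719.
2% settling time T_s ≈ 4/(ζω_n) = 4/1.95 = 2.05 s.

T_s ≈ 2.05 s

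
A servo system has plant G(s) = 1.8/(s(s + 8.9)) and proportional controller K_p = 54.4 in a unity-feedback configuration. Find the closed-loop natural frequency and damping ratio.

With unity feedback the closed-loop characteristic equation is s² + 8.9s + 54.4·1.8 = s² + 8.9s + 97.92 = 0.
So ω_n² = 97.92 ⇒ ω_n = 9.895 rad/s, and ζ = 8.9/(2ω_n) = 0.45.

ω_n = 9.9 rad/s, ζ = 0.45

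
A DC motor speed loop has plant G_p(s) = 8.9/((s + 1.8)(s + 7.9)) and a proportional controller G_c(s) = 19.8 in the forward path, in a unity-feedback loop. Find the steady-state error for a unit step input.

0.0747

The loop is type 0. Static position error constant K_pos = G_c(0)·G_p(0) = 19.8·0.6259 = 12.39.
Steady-state error to a unit step: e_ss = 1/(1+K_pos) = 1/13.39 = 0.0747.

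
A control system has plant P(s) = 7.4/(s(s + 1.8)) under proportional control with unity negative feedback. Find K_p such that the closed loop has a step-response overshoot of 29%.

From %OS = 100·exp(−πζ/√(1−ζ²)) = 29%, ζ = −ln(0.29)/√(π²+ln²(0.29)) = 0.3666.
Characteristic equation s² + 1.8s + 7.4K_p = 0 gives ζ = 1.8/(2√(7.4K_p)).
Setting ζ = 0.3666: √(7.4K_p) = 1.8/(2·0.3666) = 2.455, so K_p = 6.027/7.4 = 0.814.

K_p = 0.814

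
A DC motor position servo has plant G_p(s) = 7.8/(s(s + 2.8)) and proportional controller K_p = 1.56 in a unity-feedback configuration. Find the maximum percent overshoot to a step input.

25.2%

From 1 + K_pG_p(s) = 0: s² + 2.8s + 12.17 = 0 ⇒ ω_n = 3.488, ζ = 0.4013.
%OS = 100·exp(−πζ/√(1−ζ²)) = 100·exp(−π·0.4013/√0.8389) = 25.2%.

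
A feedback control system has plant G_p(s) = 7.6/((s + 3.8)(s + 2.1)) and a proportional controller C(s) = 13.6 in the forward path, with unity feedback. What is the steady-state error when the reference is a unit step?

The loop is type 0. Static position error constant K_pos = C(0)·G_p(0) = 13.6·0.9524 = 12.95.
Steady-state error to a unit step: e_ss = 1/(1+K_pos) = 1/13.95 = 0.0717.

0.0717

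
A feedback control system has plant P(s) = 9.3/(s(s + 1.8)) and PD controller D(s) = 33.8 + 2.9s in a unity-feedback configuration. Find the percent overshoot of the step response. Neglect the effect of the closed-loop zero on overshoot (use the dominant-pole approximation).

1.28%

Forward path: (33.8 + 2.9s)·9.3/(s(s+1.8)). The closed-loop characteristic equation is s² + (1.8 + 9.3·2.9)s + 9.3·33.8 = 0.
That is s² + 28.77s + 314.3 = 0, so ω_n = 17.73 rad/s and ζ = 28.77/(2·17.73) = 0.8114.
%OS = 100·exp(−πζ/√(1−ζ²)) = 1.28%.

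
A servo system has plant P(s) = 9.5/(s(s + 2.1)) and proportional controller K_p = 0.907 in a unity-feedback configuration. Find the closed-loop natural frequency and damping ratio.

With unity feedback the closed-loop characteristic equation is s² + 2.1s + 0.907·9.5 = s² + 2.1s + 8.617 = 0.
So ω_n² = 8.617 ⇒ ω_n = 2.935 rad/s, and ζ = 2.1/(2ω_n) = 0.358.

ω_n = 2.94 rad/s, ζ = 0.358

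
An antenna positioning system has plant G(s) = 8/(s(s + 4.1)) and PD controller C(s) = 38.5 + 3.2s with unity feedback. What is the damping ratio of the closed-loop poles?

Forward path: (38.5 + 3.2s)·8/(s(s+4.1)). The closed-loop characteristic equation is s² + (4.1 + 8·3.2)s + 8·38.5 = 0.
That is s² + 29.7s + 308 = 0, so ω_n = 17.55 rad/s and ζ = 29.7/(2·17.55) = 0.8462.

ζ = 0.846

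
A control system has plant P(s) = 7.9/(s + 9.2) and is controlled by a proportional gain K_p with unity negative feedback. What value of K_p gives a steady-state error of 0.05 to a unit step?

K_p = 22.1

For a type-0 loop with proportional control, e_ss = 1/(1 + K_p·P(0)).
P(0) = 0.8587. Require 1/(1 + K_p·0.8587) = 0.05, so 1 + 0.8587·K_p = 20.
K_p = (20 − 1)/0.8587 = 22.1.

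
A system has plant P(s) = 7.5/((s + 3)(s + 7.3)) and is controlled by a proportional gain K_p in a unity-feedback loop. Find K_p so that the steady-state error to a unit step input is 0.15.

The loop is type 0, so e_ss(step) = 1/(1 + K_pos) with K_pos = K_p·P(0).
P(0) = 0.3425. Require 1/(1 + K_p·0.3425) = 0.15, so 1 + 0.3425·K_p = 6.667.
K_p = (6.667 − 1)/0.3425 = 16.5.

K_p = 16.5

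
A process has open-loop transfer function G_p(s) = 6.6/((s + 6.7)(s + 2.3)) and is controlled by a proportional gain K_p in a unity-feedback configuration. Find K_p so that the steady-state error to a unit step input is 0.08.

For a type-0 loop with proportional control, e_ss = 1/(1 + K_p·G_p(0)).
G_p(0) = 0.4283. Require 1/(1 + K_p·0.4283) = 0.08, so 1 + 0.4283·K_p = 12.5.
K_p = (12.5 − 1)/0.4283 = 26.9.

K_p = 26.9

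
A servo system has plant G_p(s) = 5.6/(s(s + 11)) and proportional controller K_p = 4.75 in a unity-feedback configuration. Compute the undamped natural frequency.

1 + K_p·G_p(s) = 0 gives s² + 11s + 26.6 = 0.
So ω_n² = 26.6 ⇒ ω_n = 5.158 rad/s, and ζ = 11/(2ω_n) = 1.07.

ω_n = 5.16 rad/s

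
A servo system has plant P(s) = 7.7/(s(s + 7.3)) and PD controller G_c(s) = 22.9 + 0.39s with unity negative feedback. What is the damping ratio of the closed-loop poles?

Forward path: (22.9 + 0.39s)·7.7/(s(s+7.3)). The closed-loop characteristic equation is s² + (7.3 + 7.7·0.39)s + 7.7·22.9 = 0.
That is s² + 10.3s + 176.3 = 0, so ω_n = 13.28 rad/s and ζ = 10.3/(2·13.28) = 0.3879.

ζ = 0.388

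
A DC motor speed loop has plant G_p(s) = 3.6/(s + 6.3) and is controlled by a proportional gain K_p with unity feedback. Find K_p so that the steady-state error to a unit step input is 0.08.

For a type-0 loop with proportional control, e_ss = 1/(1 + K_p·G_p(0)).
G_p(0) = 0.5714. Require 1/(1 + K_p·0.5714) = 0.08, so 1 + 0.5714·K_p = 12.5.
K_p = (12.5 − 1)/0.5714 = 20.1.

K_p = 20.1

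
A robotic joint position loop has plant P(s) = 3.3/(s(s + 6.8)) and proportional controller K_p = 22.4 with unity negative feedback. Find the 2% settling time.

The closed-loop denominator s² + 6.8s + 73.92 gives ω_n = √73.92 = 8.598 and ζ = 6.8/(2ω_n) = 0.3955.
2% settling time T_s ≈ 4/(ζω_n) = 4/3.4 = 1.18 s.

T_s ≈ 1.18 s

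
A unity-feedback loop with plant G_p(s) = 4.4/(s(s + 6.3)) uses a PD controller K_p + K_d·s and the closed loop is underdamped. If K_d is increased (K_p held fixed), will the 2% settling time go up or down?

Characteristic equation s² + (6.3 + 4.4K_d)s + 4.4K_p = 0: raising K_d increases ζω_n = (6.3+4.4K_d)/2 while the loop stays underdamped, so T_s ≈ 4/(ζω_n) decreases.

decrease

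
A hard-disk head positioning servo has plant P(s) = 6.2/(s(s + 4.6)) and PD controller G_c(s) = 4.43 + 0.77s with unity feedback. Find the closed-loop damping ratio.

Forward path: (4.43 + 0.77s)·6.2/(s(s+4.6)). The closed-loop characteristic equation is s² + (4.6 + 6.2·0.77)s + 6.2·4.43 = 0.
That is s² + 9.374s + 27.47 = 0, so ω_n = 5.241 rad/s and ζ = 9.374/(2·5.241) = 0.8943.

ζ = 0.894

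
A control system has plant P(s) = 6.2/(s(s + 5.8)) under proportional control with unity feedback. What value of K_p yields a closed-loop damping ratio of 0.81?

K_p = 2.07

Closed-loop characteristic equation: s² + 5.8s + K_p·6.2 = 0.
So ω_n = √(6.2K_p) and 2ζω_n = 5.8, giving ζ = 5.8/(2√(6.2K_p)).
Setting ζ = 0.81: √(6.2K_p) = 5.8/(2·0.81) = 3.58, so K_p = 12.82/6.2 = 2.07.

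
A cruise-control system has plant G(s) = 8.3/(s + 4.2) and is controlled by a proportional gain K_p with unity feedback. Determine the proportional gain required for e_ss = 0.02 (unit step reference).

K_p = 24.8

Steady-state error for a unit step on this type-0 loop is 1/(1 + K_p·G(0)).
G(0) = 1.976. Require 1/(1 + K_p·1.976) = 0.02, so 1 + 1.976·K_p = 50.
K_p = (50 − 1)/1.976 = 24.8.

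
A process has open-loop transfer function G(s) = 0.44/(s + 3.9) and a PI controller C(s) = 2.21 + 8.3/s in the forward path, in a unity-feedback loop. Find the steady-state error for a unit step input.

The open loop C(s)G(s) has a pole at the origin (type 1), so the static position error constant is infinite and e_ss = 1/(1+∞) = 0.

0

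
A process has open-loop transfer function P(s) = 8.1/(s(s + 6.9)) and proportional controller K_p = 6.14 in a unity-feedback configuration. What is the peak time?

T_p = 0.511 s

The closed-loop denominator s² + 6.9s + 49.73 gives ω_n = √49.73 = 7.052 and ζ = 6.9/(2ω_n) = 0.4892.
Damped frequency ω_d = ω_n√(1−ζ²) = 6.151 rad/s, so peak time T_p = π/ω_d = 0.511 s.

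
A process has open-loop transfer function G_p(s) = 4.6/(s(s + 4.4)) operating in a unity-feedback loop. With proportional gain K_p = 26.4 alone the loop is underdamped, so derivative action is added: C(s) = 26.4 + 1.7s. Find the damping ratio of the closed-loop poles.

Forward path: (26.4 + 1.7s)·4.6/(s(s+4.4)). The closed-loop characteristic equation is s² + (4.4 + 4.6·1.7)s + 4.6·26.4 = 0.
That is s² + 12.22s + 121.4 = 0, so ω_n = 11.02 rad/s and ζ = 12.22/(2·11.02) = 0.5544.

ζ = 0.554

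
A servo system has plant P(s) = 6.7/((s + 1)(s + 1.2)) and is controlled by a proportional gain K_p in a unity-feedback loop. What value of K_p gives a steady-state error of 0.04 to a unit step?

Steady-state error for a unit step on this type-0 loop is 1/(1 + K_p·P(0)).
P(0) = 5.583. Require 1/(1 + K_p·5.583) = 0.04, so 1 + 5.583·K_p = 25.
K_p = (25 − 1)/5.583 = 4.3.

K_p = 4.3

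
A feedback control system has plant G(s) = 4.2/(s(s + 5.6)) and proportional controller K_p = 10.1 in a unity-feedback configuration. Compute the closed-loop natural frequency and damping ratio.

1 + K_p·G(s) = 0 gives s² + 5.6s + 42.42 = 0.
Matching s² + 2ζω_n s + ω_n²: ω_n = √42.42 = 6.513 rad/s and 2ζω_n = 5.6, so ζ = 5.6/(2·6.513) = 0.43.

ω_n = 6.51 rad/s, ζ = 0.43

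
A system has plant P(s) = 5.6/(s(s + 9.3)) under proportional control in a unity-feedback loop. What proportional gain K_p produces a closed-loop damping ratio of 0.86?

Closed-loop characteristic equation: s² + 9.3s + K_p·5.6 = 0.
So ω_n = √(5.6K_p) and 2ζω_n = 9.3, giving ζ = 9.3/(2√(5.6K_p)).
Setting ζ = 0.86: √(5.6K_p) = 9.3/(2·0.86) = 5.407, so K_p = 29.24/5.6 = 5.22.

K_p = 5.22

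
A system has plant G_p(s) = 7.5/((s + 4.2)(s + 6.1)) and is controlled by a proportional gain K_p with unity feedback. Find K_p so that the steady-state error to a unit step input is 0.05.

K_p = 64.9

For a type-0 loop with proportional control, e_ss = 1/(1 + K_p·G_p(0)).
G_p(0) = 0.2927. Require 1/(1 + K_p·0.2927) = 0.05, so 1 + 0.2927·K_p = 20.
K_p = (20 − 1)/0.2927 = 64.9.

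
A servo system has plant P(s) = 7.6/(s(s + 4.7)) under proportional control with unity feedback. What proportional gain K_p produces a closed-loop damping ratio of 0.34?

Closed-loop characteristic equation: s² + 4.7s + K_p·7.6 = 0.
So ω_n = √(7.6K_p) and 2ζω_n = 4.7, giving ζ = 4.7/(2√(7.6K_p)).
Setting ζ = 0.34: √(7.6K_p) = 4.7/(2·0.34) = 6.912, so K_p = 47.77/7.6 = 6.29.

K_p = 6.29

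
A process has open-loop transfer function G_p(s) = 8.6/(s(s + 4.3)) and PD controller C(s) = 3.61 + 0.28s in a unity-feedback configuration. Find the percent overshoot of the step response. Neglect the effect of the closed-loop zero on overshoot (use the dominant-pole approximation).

9.36%

Forward path: (3.61 + 0.28s)·8.6/(s(s+4.3)). The closed-loop characteristic equation is s² + (4.3 + 8.6·0.28)s + 8.6·3.61 = 0.
That is s² + 6.708s + 31.05 = 0, so ω_n = 5.572 rad/s and ζ = 6.708/(2·5.572) = 0.6019.
%OS = 100·exp(−πζ/√(1−ζ²)) = 9.36%.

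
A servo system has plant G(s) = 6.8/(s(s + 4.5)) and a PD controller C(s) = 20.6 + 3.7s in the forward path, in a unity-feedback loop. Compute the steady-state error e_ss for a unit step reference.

The open loop C(s)G(s) has a pole at the origin (type 1), so the static position error constant is infinite and e_ss = 1/(1+∞) = 0.

0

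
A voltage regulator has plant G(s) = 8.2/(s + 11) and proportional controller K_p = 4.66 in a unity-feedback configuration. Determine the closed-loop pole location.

Closed-loop transfer function: T(s) = K_p·G(s)/(1 + K_p·G(s)) = 38.21/(s + 11 + 38.21) = 38.21/(s + 49.21).
The closed-loop pole is at s = −49.21.

s = -49.21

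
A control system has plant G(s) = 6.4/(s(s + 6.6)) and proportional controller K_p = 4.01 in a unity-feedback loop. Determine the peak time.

T_p = 0.817 s

The closed-loop denominator s² + 6.6s + 25.66 gives ω_n = √25.66 = 5.066 and ζ = 6.6/(2ω_n) = 0.6514.
Damped frequency ω_d = ω_n√(1−ζ²) = 3.844 rad/s, so peak time T_p = π/ω_d = 0.817 s.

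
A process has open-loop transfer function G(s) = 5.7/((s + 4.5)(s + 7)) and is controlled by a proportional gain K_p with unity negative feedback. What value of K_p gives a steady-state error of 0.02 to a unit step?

The loop is type 0, so e_ss(step) = 1/(1 + K_pos) with K_pos = K_p·G(0).
G(0) = 0.181. Require 1/(1 + K_p·0.181) = 0.02, so 1 + 0.181·K_p = 50.
K_p = (50 − 1)/0.181 = 271.

K_p = 271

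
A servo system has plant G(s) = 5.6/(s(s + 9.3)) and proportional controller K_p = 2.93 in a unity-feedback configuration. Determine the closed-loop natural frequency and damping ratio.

ω_n = 4.05 rad/s, ζ = 1.15

With unity feedback the closed-loop characteristic equation is s² + 9.3s + 2.93·5.6 = s² + 9.3s + 16.41 = 0.
Matching s² + 2ζω_n s + ω_n²: ω_n = √16.41 = 4.051 rad/s and 2ζω_n = 9.3, so ζ = 9.3/(2·4.051) = 1.15.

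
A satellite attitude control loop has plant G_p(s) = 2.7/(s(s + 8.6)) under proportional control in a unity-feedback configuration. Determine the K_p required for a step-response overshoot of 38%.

From %OS = 100·exp(−πζ/√(1−ζ²)) = 38%, ζ = −ln(0.38)/√(π²+ln²(0.38)) = 0.2943.
Characteristic equation s² + 8.6s + 2.7K_p = 0 gives ζ = 8.6/(2√(2.7K_p)).
Setting ζ = 0.2943: √(2.7K_p) = 8.6/(2·0.2943) = 14.61, so K_p = 213.4/2.7 = 79.

K_p = 79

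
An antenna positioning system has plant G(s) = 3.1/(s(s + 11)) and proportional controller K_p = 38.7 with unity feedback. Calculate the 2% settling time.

T_s ≈ 0.727 s

Closed-loop characteristic equation: s² + 11s + 120 = 0, so ω_n = 10.95 rad/s and ζ = 11/(2·10.95) = 0.5021.
2% settling time T_s ≈ 4/(ζω_n) = 4/5.5 = 0.727 s.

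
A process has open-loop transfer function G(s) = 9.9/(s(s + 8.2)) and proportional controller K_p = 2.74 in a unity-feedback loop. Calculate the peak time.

Closed-loop characteristic equation: s² + 8.2s + 27.13 = 0, so ω_n = 5.208 rad/s and ζ = 8.2/(2·5.208) = 0.7872.
Damped frequency ω_d = ω_n√(1−ζ²) = 3.212 rad/s, so peak time T_p = π/ω_d = 0.978 s.

T_p = 0.978 s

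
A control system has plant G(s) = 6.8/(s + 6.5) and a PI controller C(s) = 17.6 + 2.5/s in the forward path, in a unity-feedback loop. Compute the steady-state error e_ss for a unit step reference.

The open loop C(s)G(s) has a pole at the origin (type 1), so the static position error constant is infinite and e_ss = 1/(1+∞) = 0.

0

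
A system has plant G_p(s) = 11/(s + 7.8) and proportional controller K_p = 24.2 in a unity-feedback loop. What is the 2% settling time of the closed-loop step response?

Closed-loop transfer function: T(s) = K_p·G_p(s)/(1 + K_p·G_p(s)) = 266.2/(s + 7.8 + 266.2) = 266.2/(s + 274).
Time constant τ = 1/274 = 0.00365 s, so the 2% settling time is about 4τ = 0.0146 s.

T_s ≈ 0.0146 s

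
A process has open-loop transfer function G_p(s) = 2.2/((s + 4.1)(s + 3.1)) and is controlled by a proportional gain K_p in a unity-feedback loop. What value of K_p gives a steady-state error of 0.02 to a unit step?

K_p = 283

The loop is type 0, so e_ss(step) = 1/(1 + K_pos) with K_pos = K_p·G_p(0).
G_p(0) = 0.1731. Require 1/(1 + K_p·0.1731) = 0.02, so 1 + 0.1731·K_p = 50.
K_p = (50 − 1)/0.1731 = 283.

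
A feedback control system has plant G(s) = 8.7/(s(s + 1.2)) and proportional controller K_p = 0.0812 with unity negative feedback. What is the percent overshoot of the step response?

4.07%

The closed-loop denominator s² + 1.2s + 0.7064 gives ω_n = √0.7064 = 0.8405 and ζ = 1.2/(2ω_n) = 0.7139.
%OS = 100·exp(−πζ/√(1−ζ²)) = 100·exp(−π·0.7139/√0.4904) = 4.07%.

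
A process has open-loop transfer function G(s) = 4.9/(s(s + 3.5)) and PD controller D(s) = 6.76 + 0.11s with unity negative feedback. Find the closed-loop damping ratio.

ζ = 0.351

Forward path: (6.76 + 0.11s)·4.9/(s(s+3.5)). The closed-loop characteristic equation is s² + (3.5 + 4.9·0.11)s + 4.9·6.76 = 0.
That is s² + 4.039s + 33.12 = 0, so ω_n = 5.755 rad/s and ζ = 4.039/(2·5.755) = 0.3509.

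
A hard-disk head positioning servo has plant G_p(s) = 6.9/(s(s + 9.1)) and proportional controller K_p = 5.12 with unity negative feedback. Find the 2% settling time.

T_s ≈ 0.879 s

From 1 + K_pG_p(s) = 0: s² + 9.1s + 35.33 = 0 ⇒ ω_n = 5.944, ζ = 0.7655.
2% settling time T_s ≈ 4/(ζω_n) = 4/4.55 = 0.879 s.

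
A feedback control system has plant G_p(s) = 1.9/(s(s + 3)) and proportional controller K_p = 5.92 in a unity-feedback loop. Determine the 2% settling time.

Closed-loop characteristic equation: s² + 3s + 11.25 = 0, so ω_n = 3.354 rad/s and ζ = 3/(2·3.354) = 0.4473.
2% settling time T_s ≈ 4/(ζω_n) = 4/1.5 = 2.67 s.

T_s ≈ 2.67 s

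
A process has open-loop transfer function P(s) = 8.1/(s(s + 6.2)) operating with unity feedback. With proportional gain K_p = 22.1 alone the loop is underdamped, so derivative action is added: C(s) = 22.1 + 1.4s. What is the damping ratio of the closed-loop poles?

Forward path: (22.1 + 1.4s)·8.1/(s(s+6.2)). The closed-loop characteristic equation is s² + (6.2 + 8.1·1.4)s + 8.1·22.1 = 0.
That is s² + 17.54s + 179 = 0, so ω_n = 13.38 rad/s and ζ = 17.54/(2·13.38) = 0.6555.

ζ = 0.655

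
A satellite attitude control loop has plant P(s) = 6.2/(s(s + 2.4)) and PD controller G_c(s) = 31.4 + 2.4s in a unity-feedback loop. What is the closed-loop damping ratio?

ζ = 0.619

Forward path: (31.4 + 2.4s)·6.2/(s(s+2.4)). The closed-loop characteristic equation is s² + (2.4 + 6.2·2.4)s + 6.2·31.4 = 0.
That is s² + 17.28s + 194.7 = 0, so ω_n = 13.95 rad/s and ζ = 17.28/(2·13.95) = 0.6192.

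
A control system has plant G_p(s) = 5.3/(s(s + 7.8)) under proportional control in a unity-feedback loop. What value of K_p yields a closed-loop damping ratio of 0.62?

Closed-loop characteristic equation: s² + 7.8s + K_p·5.3 = 0.
So ω_n = √(5.3K_p) and 2ζω_n = 7.8, giving ζ = 7.8/(2√(5.3K_p)).
Setting ζ = 0.62: √(5.3K_p) = 7.8/(2·0.62) = 6.29, so K_p = 39.57/5.3 = 7.47.

K_p = 7.47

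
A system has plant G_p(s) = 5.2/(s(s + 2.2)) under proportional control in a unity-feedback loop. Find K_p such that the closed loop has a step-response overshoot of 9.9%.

K_p = 0.662

From %OS = 100·exp(−πζ/√(1−ζ²)) = 9.9%, ζ = −ln(0.099)/√(π²+ln²(0.099)) = 0.5928.
Characteristic equation s² + 2.2s + 5.2K_p = 0 gives ζ = 2.2/(2√(5.2K_p)).
Setting ζ = 0.5928: √(5.2K_p) = 2.2/(2·0.5928) = 1.856, so K_p = 3.443/5.2 = 0.662.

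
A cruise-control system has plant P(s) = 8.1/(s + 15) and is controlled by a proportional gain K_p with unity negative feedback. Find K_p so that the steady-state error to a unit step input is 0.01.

K_p = 183

For a type-0 loop with proportional control, e_ss = 1/(1 + K_p·P(0)).
P(0) = 0.54. Require 1/(1 + K_p·0.54) = 0.01, so 1 + 0.54·K_p = 100.
K_p = (100 − 1)/0.54 = 183.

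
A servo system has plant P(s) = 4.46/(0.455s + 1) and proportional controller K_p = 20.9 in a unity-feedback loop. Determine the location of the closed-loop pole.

Closed loop: T(s) = K_p·P/(1+K_p·P) = 93.21/(0.455s + 1 + 93.21), with pole at s = −(1 + 93.21)/0.455 = −207.1.

s = -207.1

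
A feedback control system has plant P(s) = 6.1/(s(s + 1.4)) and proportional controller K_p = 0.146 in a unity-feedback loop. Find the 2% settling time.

From 1 + K_pP(s) = 0: s² + 1.4s + 0.8906 = 0 ⇒ ω_n = 0.9437, ζ = 0.7417.
2% settling time T_s ≈ 4/(ζω_n) = 4/0.7 = 5.71 s.

T_s ≈ 5.71 s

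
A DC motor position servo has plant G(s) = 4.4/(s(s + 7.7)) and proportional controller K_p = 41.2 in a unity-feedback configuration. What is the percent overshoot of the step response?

39.2%

From 1 + K_pG(s) = 0: s² + 7.7s + 181.3 = 0 ⇒ ω_n = 13.46, ζ = 0.2859.
%OS = 100·exp(−πζ/√(1−ζ²)) = 100·exp(−π·0.2859/√0.9182) = 39.2%.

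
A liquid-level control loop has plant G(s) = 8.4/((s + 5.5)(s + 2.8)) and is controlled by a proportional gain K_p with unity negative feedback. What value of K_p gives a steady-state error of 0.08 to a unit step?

Steady-state error for a unit step on this type-0 loop is 1/(1 + K_p·G(0)).
G(0) = 0.5455. Require 1/(1 + K_p·0.5455) = 0.08, so 1 + 0.5455·K_p = 12.5.
K_p = (12.5 − 1)/0.5455 = 21.1.

K_p = 21.1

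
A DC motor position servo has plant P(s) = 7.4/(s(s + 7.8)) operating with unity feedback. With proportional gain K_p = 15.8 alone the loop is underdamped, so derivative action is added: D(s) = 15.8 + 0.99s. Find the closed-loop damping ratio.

Forward path: (15.8 + 0.99s)·7.4/(s(s+7.8)). The closed-loop characteristic equation is s² + (7.8 + 7.4·0.99)s + 7.4·15.8 = 0.
That is s² + 15.13s + 116.9 = 0, so ω_n = 10.81 rad/s and ζ = 15.13/(2·10.81) = 0.6994.

ζ = 0.699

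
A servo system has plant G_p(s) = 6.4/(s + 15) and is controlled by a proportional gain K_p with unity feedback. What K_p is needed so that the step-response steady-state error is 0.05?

K_p = 44.5

For a type-0 loop with proportional control, e_ss = 1/(1 + K_p·G_p(0)).
G_p(0) = 0.4267. Require 1/(1 + K_p·0.4267) = 0.05, so 1 + 0.4267·K_p = 20.
K_p = (20 − 1)/0.4267 = 44.5.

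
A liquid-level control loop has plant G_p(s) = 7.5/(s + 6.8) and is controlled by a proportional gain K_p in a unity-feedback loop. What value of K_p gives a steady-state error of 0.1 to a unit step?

The loop is type 0, so e_ss(step) = 1/(1 + K_pos) with K_pos = K_p·G_p(0).
G_p(0) = 1.103. Require 1/(1 + K_p·1.103) = 0.1, so 1 + 1.103·K_p = 10.
K_p = (10 − 1)/1.103 = 8.16.

K_p = 8.16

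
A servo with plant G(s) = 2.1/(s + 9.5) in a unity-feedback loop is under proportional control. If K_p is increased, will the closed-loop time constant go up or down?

decrease

Closed-loop pole is at s = −(9.5+K_p·2.1); larger K_p moves it further left, so τ = 1/(9.5+K_p·2.1) decreases.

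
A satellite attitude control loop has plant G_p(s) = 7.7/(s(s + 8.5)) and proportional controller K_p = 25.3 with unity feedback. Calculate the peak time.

From 1 + K_pG_p(s) = 0: s² + 8.5s + 194.8 = 0 ⇒ ω_n = 13.96, ζ = 0.3045.
Damped frequency ω_d = ω_n√(1−ζ²) = 13.29 rad/s, so peak time T_p = π/ω_d = 0.236 s.

T_p = 0.236 s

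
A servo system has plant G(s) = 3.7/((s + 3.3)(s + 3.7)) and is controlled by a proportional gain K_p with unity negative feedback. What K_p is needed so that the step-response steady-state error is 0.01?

K_p = 327

Steady-state error for a unit step on this type-0 loop is 1/(1 + K_p·G(0)).
G(0) = 0.303. Require 1/(1 + K_p·0.303) = 0.01, so 1 + 0.303·K_p = 100.
K_p = (100 − 1)/0.303 = 327.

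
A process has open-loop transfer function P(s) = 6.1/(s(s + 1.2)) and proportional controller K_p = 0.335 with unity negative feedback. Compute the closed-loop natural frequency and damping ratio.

With unity feedback the closed-loop characteristic equation is s² + 1.2s + 0.335·6.1 = s² + 1.2s + 2.043 = 0.
So ω_n² = 2.043 ⇒ ω_n = 1.43 rad/s, and ζ = 1.2/(2ω_n) = 0.42.

ω_n = 1.43 rad/s, ζ = 0.42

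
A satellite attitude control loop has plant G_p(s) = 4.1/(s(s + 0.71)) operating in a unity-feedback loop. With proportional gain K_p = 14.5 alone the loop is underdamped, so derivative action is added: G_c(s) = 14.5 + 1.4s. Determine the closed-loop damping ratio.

Forward path: (14.5 + 1.4s)·4.1/(s(s+0.71)). The closed-loop characteristic equation is s² + (0.71 + 4.1·1.4)s + 4.1·14.5 = 0.
That is s² + 6.45s + 59.45 = 0, so ω_n = 7.71 rad/s and ζ = 6.45/(2·7.71) = 0.4183.

ζ = 0.418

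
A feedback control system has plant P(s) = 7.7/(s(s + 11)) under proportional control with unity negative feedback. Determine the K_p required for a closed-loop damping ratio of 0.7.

Closed-loop characteristic equation: s² + 11s + K_p·7.7 = 0.
So ω_n = √(7.7K_p) and 2ζω_n = 11, giving ζ = 11/(2√(7.7K_p)).
Setting ζ = 0.7: √(7.7K_p) = 11/(2·0.7) = 7.857, so K_p = 61.73/7.7 = 8.02.

K_p = 8.02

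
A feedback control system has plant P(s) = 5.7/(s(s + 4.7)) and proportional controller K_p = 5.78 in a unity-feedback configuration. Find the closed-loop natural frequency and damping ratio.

ω_n = 5.74 rad/s, ζ = 0.409

The closed-loop denominator is s(s+4.7) + 5.78·5.7 = s² + 4.7s + 32.95.
Matching s² + 2ζω_n s + ω_n²: ω_n = √32.95 = 5.74 rad/s and 2ζω_n = 4.7, so ζ = 4.7/(2·5.74) = 0.409.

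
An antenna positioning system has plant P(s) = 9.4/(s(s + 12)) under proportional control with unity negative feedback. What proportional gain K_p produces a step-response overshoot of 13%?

K_p = 12.9

From %OS = 100·exp(−πζ/√(1−ζ²)) = 13%, ζ = −ln(0.13)/√(π²+ln²(0.13)) = 0.5446.
Characteristic equation s² + 12s + 9.4K_p = 0 gives ζ = 12/(2√(9.4K_p)).
Setting ζ = 0.5446: √(9.4K_p) = 12/(2·0.5446) = 11.02, so K_p = 121.4/9.4 = 12.9.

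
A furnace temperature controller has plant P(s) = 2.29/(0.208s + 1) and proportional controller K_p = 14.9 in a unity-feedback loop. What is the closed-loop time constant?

Closed loop: T(s) = K_p·P/(1+K_p·P) = 34.12/(0.208s + 1 + 34.12), with pole at s = −(1 + 34.12)/0.208 = −168.9.
Closed-loop time constant τ = 1/168.9 = 0.00592 s.

τ = 0.00592 s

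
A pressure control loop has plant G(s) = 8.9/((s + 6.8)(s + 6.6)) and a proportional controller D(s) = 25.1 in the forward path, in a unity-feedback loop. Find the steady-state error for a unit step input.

The loop is type 0. Static position error constant K_pos = D(0)·G(0) = 25.1·0.1983 = 4.977.
Steady-state error to a unit step: e_ss = 1/(1+K_pos) = 1/5.977 = 0.167.

0.167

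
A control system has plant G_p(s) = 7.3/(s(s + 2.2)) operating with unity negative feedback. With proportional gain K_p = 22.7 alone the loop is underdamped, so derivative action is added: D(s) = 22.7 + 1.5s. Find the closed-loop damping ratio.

ζ = 0.511

Forward path: (22.7 + 1.5s)·7.3/(s(s+2.2)). The closed-loop characteristic equation is s² + (2.2 + 7.3·1.5)s + 7.3·22.7 = 0.
That is s² + 13.15s + 165.7 = 0, so ω_n = 12.87 rad/s and ζ = 13.15/(2·12.87) = 0.5108.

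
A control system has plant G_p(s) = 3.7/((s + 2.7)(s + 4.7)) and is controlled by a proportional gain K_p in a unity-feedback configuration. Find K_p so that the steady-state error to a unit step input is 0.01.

K_p = 340

The loop is type 0, so e_ss(step) = 1/(1 + K_pos) with K_pos = K_p·G_p(0).
G_p(0) = 0.2916. Require 1/(1 + K_p·0.2916) = 0.01, so 1 + 0.2916·K_p = 100.
K_p = (100 − 1)/0.2916 = 340.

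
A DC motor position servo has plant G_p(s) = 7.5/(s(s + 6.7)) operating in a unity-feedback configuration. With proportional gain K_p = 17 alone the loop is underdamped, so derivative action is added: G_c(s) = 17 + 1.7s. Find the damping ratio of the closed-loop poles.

Forward path: (17 + 1.7s)·7.5/(s(s+6.7)). The closed-loop characteristic equation is s² + (6.7 + 7.5·1.7)s + 7.5·17 = 0.
That is s² + 19.45s + 127.5 = 0, so ω_n = 11.29 rad/s and ζ = 19.45/(2·11.29) = 0.8613.

ζ = 0.861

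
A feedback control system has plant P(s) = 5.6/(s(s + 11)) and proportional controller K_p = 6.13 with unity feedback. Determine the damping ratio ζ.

With unity feedback the closed-loop characteristic equation is s² + 11s + 6.13·5.6 = s² + 11s + 34.33 = 0.
Matching s² + 2ζω_n s + ω_n²: ω_n = √34.33 = 5.859 rad/s and 2ζω_n = 11, so ζ = 11/(2·5.859) = 0.939.

ζ = 0.939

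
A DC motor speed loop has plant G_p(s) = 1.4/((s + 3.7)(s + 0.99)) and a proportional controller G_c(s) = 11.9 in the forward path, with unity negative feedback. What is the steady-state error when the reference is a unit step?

0.18

The loop is type 0. Static position error constant K_pos = G_c(0)·G_p(0) = 11.9·0.3822 = 4.548.
Steady-state error to a unit step: e_ss = 1/(1+K_pos) = 1/5.548 = 0.18.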